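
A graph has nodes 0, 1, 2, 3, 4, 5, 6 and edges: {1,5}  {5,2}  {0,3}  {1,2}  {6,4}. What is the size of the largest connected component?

3

Starting from 4 we can reach 4, 6. That is one component of size 2.
Starting from 0 we can reach 0, 3. That is one component of size 2.
Starting from 1 we can reach 1, 2, 5. That is one component of size 3.
The largest has 3 vertices.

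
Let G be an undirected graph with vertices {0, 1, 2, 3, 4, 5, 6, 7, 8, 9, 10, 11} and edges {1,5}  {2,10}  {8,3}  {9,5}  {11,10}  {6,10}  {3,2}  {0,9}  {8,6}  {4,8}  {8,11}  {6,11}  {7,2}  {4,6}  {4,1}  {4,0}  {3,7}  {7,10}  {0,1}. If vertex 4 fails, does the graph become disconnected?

Yes

Deleting 4 raises the number of components from 1 to 2, so 4 is a cut vertex.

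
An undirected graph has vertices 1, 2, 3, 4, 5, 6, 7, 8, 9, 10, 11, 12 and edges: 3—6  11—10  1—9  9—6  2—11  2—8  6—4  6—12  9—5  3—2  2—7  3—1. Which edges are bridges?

The edges on the cycle 3-1-9-6-3 are not bridges since each lies on that cycle.
But removing 6—4 disconnects 6 from 4; removing 2—3 disconnects 2 from 3; removing 10—11 disconnects 10 from 11; removing 2—11 disconnects 2 from 11 — these are bridges.
In total 8 edges are bridges.

10-11, 11-2, 12-6, 2-3, 2-7, 2-8, 4-6, 5-9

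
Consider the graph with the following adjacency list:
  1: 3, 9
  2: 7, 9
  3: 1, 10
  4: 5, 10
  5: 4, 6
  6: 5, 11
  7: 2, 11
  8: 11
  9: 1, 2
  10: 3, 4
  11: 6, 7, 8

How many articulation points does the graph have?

1

Removing 11 increases the component count from 1 to 2, so 11 is a cut vertex.
By contrast removing 5 leaves 1 component; it is not a cut vertex. No other vertex is a cut vertex either.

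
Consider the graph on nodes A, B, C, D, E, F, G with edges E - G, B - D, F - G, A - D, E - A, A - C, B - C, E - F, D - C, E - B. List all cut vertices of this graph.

Removing E increases the component count from 1 to 2, so E is a cut vertex.
By contrast removing G leaves 1 component; it is not a cut vertex. No other vertex is a cut vertex either.

E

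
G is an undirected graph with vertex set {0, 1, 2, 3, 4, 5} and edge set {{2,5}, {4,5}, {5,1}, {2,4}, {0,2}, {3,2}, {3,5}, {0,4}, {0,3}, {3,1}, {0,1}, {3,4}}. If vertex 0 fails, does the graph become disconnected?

Deleting 0 leaves 1 component (was 1) (its neighbors 1, 2, 3, 4 remain connected to each other), so 0 is not a cut vertex.

No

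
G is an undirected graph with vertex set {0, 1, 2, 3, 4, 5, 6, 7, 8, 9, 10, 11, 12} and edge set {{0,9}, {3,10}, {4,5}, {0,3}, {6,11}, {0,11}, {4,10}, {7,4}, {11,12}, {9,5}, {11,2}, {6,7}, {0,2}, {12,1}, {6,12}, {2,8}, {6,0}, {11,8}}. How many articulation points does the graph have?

Removing 12 increases the component count from 1 to 2, so 12 is a cut vertex.
By contrast removing 4 leaves 1 component; it is not a cut vertex. No other vertex is a cut vertex either.

1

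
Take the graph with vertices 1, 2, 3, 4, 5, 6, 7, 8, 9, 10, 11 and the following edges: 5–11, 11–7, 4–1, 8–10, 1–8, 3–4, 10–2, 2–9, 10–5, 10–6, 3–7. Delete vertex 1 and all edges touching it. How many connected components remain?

1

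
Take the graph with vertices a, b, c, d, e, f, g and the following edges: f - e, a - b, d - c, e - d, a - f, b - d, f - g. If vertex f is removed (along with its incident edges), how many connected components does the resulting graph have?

With f gone, the remaining components are: {g}; {a, b, c, d, e}.
That is 2 components.

2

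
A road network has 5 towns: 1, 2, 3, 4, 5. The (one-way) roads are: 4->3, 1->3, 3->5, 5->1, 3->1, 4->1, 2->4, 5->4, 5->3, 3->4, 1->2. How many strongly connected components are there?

{1, 2, 3, 4, 5} are all mutually reachable — one SCC of size 5.
That gives 1 strongly connected component.

1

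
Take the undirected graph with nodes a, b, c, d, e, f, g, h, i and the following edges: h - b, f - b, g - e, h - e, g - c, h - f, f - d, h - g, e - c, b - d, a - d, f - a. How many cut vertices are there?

Removing h increases the component count from 2 to 3, so h is a cut vertex.
By contrast removing g leaves 2 components; it is not a cut vertex. No other vertex is a cut vertex either.

1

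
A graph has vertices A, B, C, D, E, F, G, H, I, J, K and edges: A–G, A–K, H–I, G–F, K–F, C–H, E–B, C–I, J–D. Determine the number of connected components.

Starting from B we can reach B, E. That is one component of size 2.
Starting from D we can reach D, J. That is one component of size 2.
Starting from C we can reach C, H, I. That is one component of size 3.
Starting from A we can reach A, F, G, K. That is one component of size 4.
Total: 4 components.

4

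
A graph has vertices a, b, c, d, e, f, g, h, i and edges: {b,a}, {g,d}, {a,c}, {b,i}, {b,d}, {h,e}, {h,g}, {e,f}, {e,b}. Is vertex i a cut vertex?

No

Deleting i leaves 1 component (was 1), so i is not a cut vertex.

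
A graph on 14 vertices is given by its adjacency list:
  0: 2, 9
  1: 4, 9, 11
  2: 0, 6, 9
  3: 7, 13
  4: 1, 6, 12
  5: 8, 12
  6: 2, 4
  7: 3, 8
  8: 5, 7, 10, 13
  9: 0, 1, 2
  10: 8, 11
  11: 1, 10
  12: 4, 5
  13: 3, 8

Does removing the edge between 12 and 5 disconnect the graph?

No

After removing 12-5, the path 12-4-1-11-10-8-5 still connects them, so the edge is not a bridge.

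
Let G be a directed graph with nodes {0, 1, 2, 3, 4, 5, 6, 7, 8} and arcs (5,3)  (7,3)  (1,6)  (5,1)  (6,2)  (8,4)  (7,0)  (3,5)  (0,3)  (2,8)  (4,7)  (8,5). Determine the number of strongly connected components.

{0, 1, 2, 3, 4, 5, 6, 7, 8} are all mutually reachable — one SCC of size 9.
That gives 1 strongly connected component.

1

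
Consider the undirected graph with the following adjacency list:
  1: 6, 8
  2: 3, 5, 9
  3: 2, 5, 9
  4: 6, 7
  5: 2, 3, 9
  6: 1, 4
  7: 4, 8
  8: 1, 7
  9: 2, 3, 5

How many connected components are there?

2

Starting from 2 we can reach 2, 3, 5, 9. That is one component of size 4.
Starting from 1 we can reach 1, 4, 6, 7, 8. That is one component of size 5.
Total: 2 components.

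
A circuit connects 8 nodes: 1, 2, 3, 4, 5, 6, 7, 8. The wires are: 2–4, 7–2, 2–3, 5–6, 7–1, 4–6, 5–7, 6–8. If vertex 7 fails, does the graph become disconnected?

Deleting 7 raises the number of components from 1 to 2, so 7 is a cut vertex.

Yes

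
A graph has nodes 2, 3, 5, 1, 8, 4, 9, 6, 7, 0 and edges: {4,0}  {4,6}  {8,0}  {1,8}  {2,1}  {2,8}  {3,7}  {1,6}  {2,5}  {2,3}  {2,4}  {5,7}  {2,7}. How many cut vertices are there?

Removing 2 increases the component count from 2 to 3, so 2 is a cut vertex.
By contrast removing 0 leaves 2 components; it is not a cut vertex. No other vertex is a cut vertex either.

1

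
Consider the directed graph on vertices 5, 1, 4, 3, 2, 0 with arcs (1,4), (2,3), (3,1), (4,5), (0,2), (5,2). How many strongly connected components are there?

2

{1, 2, 3, 4, 5} are all mutually reachable — one SCC of size 5.
{0} is an SCC by itself.
That gives 2 strongly connected components.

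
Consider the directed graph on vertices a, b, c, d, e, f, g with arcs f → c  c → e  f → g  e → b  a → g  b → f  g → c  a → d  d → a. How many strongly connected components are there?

{b, c, e, f, g} are all mutually reachable — one SCC of size 5.
{a, d} are all mutually reachable — one SCC of size 2.
That gives 2 strongly connected components.

2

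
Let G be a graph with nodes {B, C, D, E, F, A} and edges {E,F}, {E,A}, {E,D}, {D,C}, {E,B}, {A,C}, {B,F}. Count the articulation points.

Removing E increases the component count from 1 to 2, so E is a cut vertex.
By contrast removing D leaves 1 component; it is not a cut vertex. No other vertex is a cut vertex either.

1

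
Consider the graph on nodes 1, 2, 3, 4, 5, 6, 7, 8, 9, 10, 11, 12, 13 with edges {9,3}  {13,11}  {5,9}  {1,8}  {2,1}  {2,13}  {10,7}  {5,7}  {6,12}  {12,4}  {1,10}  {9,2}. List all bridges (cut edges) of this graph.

1-8, 11-13, 12-4, 12-6, 13-2, 3-9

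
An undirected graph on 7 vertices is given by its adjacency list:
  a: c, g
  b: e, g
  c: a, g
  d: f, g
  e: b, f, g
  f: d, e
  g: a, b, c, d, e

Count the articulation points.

1

Removing g increases the component count from 1 to 2, so g is a cut vertex.
By contrast removing d leaves 1 component; it is not a cut vertex. No other vertex is a cut vertex either.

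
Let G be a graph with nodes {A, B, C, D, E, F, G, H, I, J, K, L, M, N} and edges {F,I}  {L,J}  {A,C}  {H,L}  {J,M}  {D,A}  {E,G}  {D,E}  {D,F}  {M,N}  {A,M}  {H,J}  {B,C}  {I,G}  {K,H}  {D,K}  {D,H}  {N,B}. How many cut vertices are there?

1

Removing D increases the component count from 1 to 2, so D is a cut vertex.
By contrast removing B leaves 1 component; it is not a cut vertex. No other vertex is a cut vertex either.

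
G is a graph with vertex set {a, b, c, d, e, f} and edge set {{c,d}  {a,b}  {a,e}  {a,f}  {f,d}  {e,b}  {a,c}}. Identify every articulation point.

a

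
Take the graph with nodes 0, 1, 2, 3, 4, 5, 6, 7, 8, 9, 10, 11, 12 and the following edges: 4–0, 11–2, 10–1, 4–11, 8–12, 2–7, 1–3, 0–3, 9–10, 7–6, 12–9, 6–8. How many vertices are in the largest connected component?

12

5 is isolated — a component by itself.
Starting from 0 we can reach 0, 1, 2, 3, 4, 6, 7, 8, 9, 10, 11, 12. That is one component of size 12.
The largest has 12 vertices.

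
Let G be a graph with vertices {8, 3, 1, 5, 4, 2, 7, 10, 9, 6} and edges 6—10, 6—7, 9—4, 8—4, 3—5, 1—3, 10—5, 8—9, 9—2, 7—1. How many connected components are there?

Starting from 2 we can reach 2, 4, 8, 9. That is one component of size 4.
Starting from 1 we can reach 1, 3, 5, 6, 7, 10. That is one component of size 6.
Total: 2 components.

2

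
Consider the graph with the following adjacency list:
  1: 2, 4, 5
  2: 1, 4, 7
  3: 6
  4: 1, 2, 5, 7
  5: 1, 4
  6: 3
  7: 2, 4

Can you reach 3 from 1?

The component containing 1 is {1, 2, 4, 5, 7}, and 3 is not in it.

No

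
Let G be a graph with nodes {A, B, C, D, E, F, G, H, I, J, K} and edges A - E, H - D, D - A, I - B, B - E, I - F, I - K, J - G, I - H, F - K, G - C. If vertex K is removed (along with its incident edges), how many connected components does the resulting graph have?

With K gone, the remaining components are: {C, G, J}; {A, B, D, E, F, H, I}.
That is 2 components.

2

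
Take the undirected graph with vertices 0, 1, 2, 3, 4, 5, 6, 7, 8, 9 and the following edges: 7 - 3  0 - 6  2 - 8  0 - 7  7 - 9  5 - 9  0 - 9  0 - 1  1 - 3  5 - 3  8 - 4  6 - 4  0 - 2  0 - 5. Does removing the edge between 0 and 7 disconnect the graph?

No

After removing 0 - 7, the path 0-9-7 still connects them, so the edge is not a bridge.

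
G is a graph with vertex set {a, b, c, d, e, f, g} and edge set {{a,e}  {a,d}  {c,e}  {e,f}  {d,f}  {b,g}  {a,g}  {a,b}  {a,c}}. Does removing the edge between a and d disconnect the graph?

No

After removing a—d, the path a-e-f-d still connects them, so the edge is not a bridge.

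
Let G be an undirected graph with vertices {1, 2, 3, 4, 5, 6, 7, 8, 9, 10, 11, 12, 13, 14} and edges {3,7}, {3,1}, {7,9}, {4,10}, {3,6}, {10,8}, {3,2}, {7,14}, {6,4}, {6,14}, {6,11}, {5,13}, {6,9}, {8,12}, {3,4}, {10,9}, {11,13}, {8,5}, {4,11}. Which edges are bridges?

1-3, 12-8, 2-3

The edges on the cycle 4-10-8-5-13-11-4 are not bridges since each lies on that cycle.
But removing 2 - 3 disconnects 2 from 3; removing 1 - 3 disconnects 1 from 3; removing 8 - 12 disconnects 8 from 12 — these are bridges.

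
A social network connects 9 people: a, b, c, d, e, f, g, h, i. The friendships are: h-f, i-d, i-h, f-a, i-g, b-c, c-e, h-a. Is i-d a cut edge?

Removing i-d leaves no path between i and d: the component count goes from 2 to 3. So it is a bridge.

Yes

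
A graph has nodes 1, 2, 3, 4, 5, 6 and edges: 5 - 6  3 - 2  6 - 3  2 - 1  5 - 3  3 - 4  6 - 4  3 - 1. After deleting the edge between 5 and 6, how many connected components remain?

1

5 and 6 are still connected via 5-3-6, so the component count stays at 1.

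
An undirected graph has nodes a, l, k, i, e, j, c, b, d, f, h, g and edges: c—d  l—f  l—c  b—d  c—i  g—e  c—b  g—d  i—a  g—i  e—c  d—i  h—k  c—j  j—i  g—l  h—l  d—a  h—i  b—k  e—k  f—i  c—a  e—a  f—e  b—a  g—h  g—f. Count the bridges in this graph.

0

The edges on the cycle g-h-l-g are not bridges since each lies on that cycle.
Every edge lies on some cycle, so there are no bridges.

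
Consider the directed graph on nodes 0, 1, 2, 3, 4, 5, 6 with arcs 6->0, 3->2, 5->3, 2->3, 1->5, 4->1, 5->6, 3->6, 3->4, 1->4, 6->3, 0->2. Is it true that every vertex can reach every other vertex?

From 1 we can reach every vertex (0, 1, 2, 3, 4, 5, 6), and every vertex can reach 1 (0, 1, 2, 3, 4, 5, 6). So the whole graph is one strongly connected component.

Yes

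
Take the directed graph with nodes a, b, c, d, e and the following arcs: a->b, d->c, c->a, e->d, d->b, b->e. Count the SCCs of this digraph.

{a, b, c, d, e} are all mutually reachable — one SCC of size 5.
That gives 1 strongly connected component.

1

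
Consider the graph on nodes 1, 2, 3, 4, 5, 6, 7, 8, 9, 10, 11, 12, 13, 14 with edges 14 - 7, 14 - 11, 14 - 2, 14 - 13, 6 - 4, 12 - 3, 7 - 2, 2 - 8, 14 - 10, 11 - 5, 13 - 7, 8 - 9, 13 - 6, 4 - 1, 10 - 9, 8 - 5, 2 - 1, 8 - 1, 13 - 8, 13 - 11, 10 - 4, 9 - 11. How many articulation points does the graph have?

0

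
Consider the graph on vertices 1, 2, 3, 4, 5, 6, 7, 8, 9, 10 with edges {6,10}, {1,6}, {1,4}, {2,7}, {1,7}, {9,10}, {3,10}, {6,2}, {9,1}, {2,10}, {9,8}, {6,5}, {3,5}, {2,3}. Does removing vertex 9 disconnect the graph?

Yes

Deleting 9 raises the number of components from 1 to 2, so 9 is a cut vertex.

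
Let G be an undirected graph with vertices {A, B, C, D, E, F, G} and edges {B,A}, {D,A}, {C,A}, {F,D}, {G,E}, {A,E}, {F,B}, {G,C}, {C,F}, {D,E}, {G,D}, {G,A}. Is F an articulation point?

Deleting F leaves 1 component (was 1) (its neighbors B, C, D remain connected to each other), so F is not a cut vertex.

No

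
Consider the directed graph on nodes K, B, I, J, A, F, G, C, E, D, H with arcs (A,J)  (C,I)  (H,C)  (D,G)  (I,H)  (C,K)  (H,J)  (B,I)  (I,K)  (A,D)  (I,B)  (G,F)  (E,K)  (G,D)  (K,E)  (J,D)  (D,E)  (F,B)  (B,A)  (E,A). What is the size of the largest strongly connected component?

11

{A, B, C, D, E, F, G, H, I, J, K} are all mutually reachable — one SCC of size 11.
The largest has 11 vertices.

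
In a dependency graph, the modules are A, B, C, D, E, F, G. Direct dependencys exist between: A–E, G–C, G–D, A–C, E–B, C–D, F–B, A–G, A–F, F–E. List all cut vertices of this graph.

A

Removing A increases the component count from 1 to 2, so A is a cut vertex.
By contrast removing G leaves 1 component; it is not a cut vertex. No other vertex is a cut vertex either.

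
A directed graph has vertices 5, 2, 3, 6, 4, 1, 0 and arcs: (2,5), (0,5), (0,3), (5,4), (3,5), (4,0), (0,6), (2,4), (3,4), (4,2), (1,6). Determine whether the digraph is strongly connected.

No

There is no directed path from 2 to 1, so the graph is not strongly connected.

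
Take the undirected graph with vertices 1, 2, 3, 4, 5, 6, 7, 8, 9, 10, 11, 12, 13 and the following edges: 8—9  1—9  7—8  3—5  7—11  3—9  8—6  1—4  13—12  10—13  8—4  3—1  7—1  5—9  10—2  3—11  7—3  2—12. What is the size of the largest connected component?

9

Starting from 2 we can reach 2, 10, 12, 13. That is one component of size 4.
Starting from 1 we can reach 1, 3, 4, 5, 6, 7, 8, 9, 11. That is one component of size 9.
The largest has 9 vertices.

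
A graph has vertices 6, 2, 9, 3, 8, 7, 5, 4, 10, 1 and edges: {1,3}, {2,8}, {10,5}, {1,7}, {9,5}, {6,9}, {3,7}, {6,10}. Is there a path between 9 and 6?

Yes

From 9 we can reach 5, 6, 9, 10, which includes 6.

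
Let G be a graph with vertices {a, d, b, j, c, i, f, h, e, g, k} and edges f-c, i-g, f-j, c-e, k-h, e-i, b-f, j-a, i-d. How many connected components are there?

Starting from h we can reach h, k. That is one component of size 2.
Starting from a we can reach a, b, c, d, e, f, g, i, j. That is one component of size 9.
Total: 2 components.

2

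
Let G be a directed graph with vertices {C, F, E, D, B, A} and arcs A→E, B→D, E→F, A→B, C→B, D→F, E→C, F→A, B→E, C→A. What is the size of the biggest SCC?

{A, B, C, D, E, F} are all mutually reachable — one SCC of size 6.
The largest has 6 vertices.

6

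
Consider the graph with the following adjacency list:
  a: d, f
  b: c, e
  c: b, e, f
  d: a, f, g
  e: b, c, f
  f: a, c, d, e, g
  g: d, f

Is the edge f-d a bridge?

No

After removing f-d, the path f-g-d still connects them, so the edge is not a bridge.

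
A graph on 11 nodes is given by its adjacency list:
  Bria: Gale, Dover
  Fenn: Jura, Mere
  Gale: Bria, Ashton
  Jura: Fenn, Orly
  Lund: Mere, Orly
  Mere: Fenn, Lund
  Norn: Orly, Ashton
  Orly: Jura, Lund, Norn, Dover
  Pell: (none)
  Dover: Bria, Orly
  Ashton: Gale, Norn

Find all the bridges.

The edges on the cycle Orly-Jura-Fenn-Mere-Lund-Orly are not bridges since each lies on that cycle.
Every edge lies on some cycle, so there are no bridges.

none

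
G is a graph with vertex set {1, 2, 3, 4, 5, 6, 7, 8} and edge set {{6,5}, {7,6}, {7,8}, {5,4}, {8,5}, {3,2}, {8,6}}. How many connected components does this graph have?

3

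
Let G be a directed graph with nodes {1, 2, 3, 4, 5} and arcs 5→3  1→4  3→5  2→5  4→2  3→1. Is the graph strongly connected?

Yes

From 2 we can reach every vertex (1, 2, 3, 4, 5), and every vertex can reach 2 (1, 2, 3, 4, 5). So the whole graph is one strongly connected component.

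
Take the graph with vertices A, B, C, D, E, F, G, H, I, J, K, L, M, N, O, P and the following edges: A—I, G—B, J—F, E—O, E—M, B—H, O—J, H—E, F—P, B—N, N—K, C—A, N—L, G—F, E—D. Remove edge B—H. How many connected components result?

B and H are still connected via B-G-F-J-O-E-H, so the component count stays at 2.

2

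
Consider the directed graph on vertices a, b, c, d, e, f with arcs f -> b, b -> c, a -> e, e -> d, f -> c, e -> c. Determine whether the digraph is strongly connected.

There is no directed path from e to b, so the graph is not strongly connected.

No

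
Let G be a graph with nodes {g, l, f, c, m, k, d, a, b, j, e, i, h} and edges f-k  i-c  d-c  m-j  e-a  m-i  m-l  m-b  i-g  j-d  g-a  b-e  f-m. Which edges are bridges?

f-k, f-m, l-m

The edges on the cycle m-b-e-a-g-i-m are not bridges since each lies on that cycle.
But removing k-f disconnects k from f; removing m-l disconnects m from l; removing m-f disconnects m from f — these are bridges.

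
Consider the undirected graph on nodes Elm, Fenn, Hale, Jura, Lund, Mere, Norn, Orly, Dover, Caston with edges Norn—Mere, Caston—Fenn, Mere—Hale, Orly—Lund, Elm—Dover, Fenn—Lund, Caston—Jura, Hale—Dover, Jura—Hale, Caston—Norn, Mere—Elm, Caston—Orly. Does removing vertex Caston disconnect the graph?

Deleting Caston raises the number of components from 1 to 2, so Caston is a cut vertex.

Yes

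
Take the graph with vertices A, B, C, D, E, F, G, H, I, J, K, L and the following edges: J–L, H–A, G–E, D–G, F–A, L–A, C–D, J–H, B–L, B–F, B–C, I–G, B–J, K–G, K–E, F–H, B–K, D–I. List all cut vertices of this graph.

B

Removing B increases the component count from 1 to 2, so B is a cut vertex.
By contrast removing H leaves 1 component; it is not a cut vertex. No other vertex is a cut vertex either.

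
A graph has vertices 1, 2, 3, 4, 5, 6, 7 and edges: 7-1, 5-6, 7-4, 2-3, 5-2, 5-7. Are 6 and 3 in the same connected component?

From 6 we can reach 1, 2, 3, 4, 5, 6, 7, which includes 3.

Yes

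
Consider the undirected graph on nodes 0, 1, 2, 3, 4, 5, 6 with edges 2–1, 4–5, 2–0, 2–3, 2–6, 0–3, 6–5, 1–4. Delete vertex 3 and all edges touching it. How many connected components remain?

1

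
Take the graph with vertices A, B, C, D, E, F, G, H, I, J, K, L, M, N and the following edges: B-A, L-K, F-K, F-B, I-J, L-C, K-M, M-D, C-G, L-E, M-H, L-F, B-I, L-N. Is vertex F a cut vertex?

Deleting F raises the number of components from 1 to 2, so F is a cut vertex.

Yes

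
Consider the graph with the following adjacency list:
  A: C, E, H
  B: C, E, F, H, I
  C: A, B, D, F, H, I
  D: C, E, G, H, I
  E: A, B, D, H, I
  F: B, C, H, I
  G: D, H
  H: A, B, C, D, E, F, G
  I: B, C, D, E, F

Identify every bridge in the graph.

none

The edges on the cycle D-H-F-B-I-D are not bridges since each lies on that cycle.
Every edge lies on some cycle, so there are no bridges.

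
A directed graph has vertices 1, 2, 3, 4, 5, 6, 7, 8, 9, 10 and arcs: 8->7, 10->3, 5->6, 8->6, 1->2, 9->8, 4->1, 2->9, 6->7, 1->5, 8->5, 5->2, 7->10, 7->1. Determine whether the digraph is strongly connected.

There is no directed path from 5 to 4, so the graph is not strongly connected.

No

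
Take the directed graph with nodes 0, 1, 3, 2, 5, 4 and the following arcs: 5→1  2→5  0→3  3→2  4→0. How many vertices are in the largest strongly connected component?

1

{2} is an SCC by itself.
{1} is an SCC by itself.
{5} is an SCC by itself.
{0} is an SCC by itself.
{4} is an SCC by itself.
(and 1 more singleton SCC)
The largest has 1 vertex.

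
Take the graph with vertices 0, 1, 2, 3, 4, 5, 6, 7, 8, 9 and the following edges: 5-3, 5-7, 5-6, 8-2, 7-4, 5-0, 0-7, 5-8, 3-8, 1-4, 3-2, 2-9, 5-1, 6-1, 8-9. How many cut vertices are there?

1

Removing 5 increases the component count from 1 to 2, so 5 is a cut vertex.
By contrast removing 2 leaves 1 component; it is not a cut vertex. No other vertex is a cut vertex either.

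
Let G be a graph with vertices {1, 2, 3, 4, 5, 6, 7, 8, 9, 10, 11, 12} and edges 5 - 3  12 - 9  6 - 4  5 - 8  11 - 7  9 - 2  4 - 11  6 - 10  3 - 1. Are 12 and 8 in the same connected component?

The component containing 12 is {2, 9, 12}, and 8 is not in it.

No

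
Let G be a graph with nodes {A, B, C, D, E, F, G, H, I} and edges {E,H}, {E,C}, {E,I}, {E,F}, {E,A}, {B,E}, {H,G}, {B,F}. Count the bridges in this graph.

5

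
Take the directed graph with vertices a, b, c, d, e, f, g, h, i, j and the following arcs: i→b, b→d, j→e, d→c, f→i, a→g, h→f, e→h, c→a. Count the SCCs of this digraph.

{h} is an SCC by itself.
{e} is an SCC by itself.
{d} is an SCC by itself.
{g} is an SCC by itself.
{c} is an SCC by itself.
(and 5 more singleton SCCs)
That gives 10 strongly connected components.

10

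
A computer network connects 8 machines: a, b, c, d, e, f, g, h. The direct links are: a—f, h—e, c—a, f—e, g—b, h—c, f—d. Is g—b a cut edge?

Removing g—b leaves no path between g and b: the component count goes from 2 to 3. So it is a bridge.

Yes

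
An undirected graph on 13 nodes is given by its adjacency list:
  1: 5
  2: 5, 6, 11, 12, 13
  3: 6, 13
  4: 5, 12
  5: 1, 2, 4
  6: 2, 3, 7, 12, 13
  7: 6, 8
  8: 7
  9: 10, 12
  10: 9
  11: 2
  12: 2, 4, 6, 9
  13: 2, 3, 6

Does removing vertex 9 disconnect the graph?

Yes

Deleting 9 raises the number of components from 1 to 2, so 9 is a cut vertex.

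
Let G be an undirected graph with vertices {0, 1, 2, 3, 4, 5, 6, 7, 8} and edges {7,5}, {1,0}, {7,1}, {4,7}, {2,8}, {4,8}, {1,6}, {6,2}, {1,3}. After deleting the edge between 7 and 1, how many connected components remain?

1

7 and 1 are still connected via 7-4-8-2-6-1, so the component count stays at 1.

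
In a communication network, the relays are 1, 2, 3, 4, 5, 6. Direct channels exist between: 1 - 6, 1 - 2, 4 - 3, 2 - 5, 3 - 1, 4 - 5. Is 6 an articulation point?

Deleting 6 leaves 1 component (was 1), so 6 is not a cut vertex.

No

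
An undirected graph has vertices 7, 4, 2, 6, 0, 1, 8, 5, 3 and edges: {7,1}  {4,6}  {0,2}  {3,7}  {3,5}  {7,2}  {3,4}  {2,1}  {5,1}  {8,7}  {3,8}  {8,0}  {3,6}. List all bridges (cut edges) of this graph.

The edges on the cycle 3-4-6-3 are not bridges since each lies on that cycle.
Every edge lies on some cycle, so there are no bridges.

none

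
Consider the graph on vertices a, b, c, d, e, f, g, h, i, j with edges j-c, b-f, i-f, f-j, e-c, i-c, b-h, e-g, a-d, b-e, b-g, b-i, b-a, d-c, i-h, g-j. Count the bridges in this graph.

The edges on the cycle b-i-f-b are not bridges since each lies on that cycle.
Every edge lies on some cycle, so there are no bridges.

0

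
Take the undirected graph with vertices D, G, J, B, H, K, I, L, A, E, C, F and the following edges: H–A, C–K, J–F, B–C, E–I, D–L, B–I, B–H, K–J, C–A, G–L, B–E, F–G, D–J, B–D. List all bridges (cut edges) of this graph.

none

The edges on the cycle B-E-I-B are not bridges since each lies on that cycle.
Every edge lies on some cycle, so there are no bridges.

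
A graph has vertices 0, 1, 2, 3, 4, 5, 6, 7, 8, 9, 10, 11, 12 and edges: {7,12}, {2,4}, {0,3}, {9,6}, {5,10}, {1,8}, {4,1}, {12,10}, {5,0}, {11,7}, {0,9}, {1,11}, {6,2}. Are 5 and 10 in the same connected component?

From 5 we can reach 0, 1, 2, 3, 4, 5, 6, 7, 8, 9, 10, 11, 12, which includes 10.

Yes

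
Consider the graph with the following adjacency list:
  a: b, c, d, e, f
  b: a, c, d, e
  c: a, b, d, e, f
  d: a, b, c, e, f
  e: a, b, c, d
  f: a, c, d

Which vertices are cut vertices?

none

Removing b, for instance, still leaves 1 component. No single vertex removal increases the component count — the graph has no articulation points.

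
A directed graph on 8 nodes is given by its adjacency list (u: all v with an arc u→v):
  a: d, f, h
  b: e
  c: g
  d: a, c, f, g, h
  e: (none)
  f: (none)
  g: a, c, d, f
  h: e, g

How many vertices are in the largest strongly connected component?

5

{a, c, d, g, h} are all mutually reachable — one SCC of size 5.
{f} is an SCC by itself.
{b} is an SCC by itself.
{e} is an SCC by itself.
The largest has 5 vertices.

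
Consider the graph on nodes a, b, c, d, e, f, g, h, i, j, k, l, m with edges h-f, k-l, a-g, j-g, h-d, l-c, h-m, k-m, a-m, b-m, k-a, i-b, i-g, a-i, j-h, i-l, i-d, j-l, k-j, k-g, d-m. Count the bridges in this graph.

The edges on the cycle k-a-i-b-m-h-j-k are not bridges since each lies on that cycle.
But removing h-f disconnects h from f; removing c-l disconnects c from l — these are bridges.
That makes 2 bridges.

2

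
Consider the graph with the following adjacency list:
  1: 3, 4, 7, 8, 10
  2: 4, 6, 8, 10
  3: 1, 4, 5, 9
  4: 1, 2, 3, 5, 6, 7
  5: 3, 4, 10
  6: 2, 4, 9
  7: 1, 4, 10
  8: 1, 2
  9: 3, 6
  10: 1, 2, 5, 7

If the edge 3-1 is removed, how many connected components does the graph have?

3 and 1 are still connected via 3-4-1, so the component count stays at 1.

1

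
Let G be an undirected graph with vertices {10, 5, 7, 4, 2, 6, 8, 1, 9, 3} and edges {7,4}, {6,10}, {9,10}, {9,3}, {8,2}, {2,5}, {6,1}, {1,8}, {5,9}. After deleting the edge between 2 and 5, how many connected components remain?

2

2 and 5 are still connected via 2-8-1-6-10-9-5, so the component count stays at 2.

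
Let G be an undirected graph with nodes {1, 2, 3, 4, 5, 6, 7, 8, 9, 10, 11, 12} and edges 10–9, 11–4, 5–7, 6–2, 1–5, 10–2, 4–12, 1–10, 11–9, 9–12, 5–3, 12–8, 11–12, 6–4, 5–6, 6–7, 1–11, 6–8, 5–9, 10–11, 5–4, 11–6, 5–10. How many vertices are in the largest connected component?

Starting from 1 we can reach 1, 2, 3, 4, 5, 6, 7, 8, 9, 10, 11, 12. That is one component of size 12.
The largest has 12 vertices.

12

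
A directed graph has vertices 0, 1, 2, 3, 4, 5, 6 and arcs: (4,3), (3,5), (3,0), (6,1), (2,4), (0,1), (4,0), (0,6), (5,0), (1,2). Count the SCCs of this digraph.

1

{0, 1, 2, 3, 4, 5, 6} are all mutually reachable — one SCC of size 7.
That gives 1 strongly connected component.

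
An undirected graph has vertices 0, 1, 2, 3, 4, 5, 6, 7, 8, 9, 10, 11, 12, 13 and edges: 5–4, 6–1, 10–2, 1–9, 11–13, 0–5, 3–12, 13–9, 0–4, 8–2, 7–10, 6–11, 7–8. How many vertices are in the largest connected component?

Starting from 3 we can reach 3, 12. That is one component of size 2.
Starting from 0 we can reach 0, 4, 5. That is one component of size 3.
Starting from 2 we can reach 2, 7, 8, 10. That is one component of size 4.
Starting from 1 we can reach 1, 6, 9, 11, 13. That is one component of size 5.
The largest has 5 vertices.

5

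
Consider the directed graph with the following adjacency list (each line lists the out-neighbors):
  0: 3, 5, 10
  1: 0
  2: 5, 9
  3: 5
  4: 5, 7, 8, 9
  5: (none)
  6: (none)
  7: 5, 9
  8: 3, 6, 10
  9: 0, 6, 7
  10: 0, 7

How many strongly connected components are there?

8

{0, 7, 9, 10} are all mutually reachable — one SCC of size 4.
{3} is an SCC by itself.
{1} is an SCC by itself.
{4} is an SCC by itself.
{5} is an SCC by itself.
(and 3 more singleton SCCs)
That gives 8 strongly connected components.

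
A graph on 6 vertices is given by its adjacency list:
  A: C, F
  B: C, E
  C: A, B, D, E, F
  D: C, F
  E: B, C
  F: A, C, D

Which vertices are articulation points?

C

Removing C increases the component count from 1 to 2, so C is a cut vertex.
By contrast removing B leaves 1 component; it is not a cut vertex. No other vertex is a cut vertex either.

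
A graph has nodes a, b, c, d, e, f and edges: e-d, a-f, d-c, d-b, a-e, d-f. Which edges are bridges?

b-d, c-d

The edges on the cycle a-e-d-f-a are not bridges since each lies on that cycle.
But removing b-d disconnects b from d; removing d-c disconnects d from c — these are bridges.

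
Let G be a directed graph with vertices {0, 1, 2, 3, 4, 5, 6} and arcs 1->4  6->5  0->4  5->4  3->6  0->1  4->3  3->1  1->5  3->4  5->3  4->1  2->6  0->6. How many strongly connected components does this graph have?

3

{1, 3, 4, 5, 6} are all mutually reachable — one SCC of size 5.
{0} is an SCC by itself.
{2} is an SCC by itself.
That gives 3 strongly connected components.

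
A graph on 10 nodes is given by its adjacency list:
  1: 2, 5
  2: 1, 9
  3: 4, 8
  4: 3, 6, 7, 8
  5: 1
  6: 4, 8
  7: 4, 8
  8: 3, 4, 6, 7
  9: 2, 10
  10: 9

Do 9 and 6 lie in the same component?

No

The component containing 9 is {1, 2, 5, 9, 10}, and 6 is not in it.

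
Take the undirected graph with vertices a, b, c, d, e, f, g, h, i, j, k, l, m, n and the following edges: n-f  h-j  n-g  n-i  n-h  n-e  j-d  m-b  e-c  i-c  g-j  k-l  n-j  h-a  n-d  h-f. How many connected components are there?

3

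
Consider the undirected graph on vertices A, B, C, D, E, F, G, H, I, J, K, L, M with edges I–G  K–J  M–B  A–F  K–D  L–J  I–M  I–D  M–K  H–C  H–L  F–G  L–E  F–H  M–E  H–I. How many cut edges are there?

3

The edges on the cycle H-I-M-K-J-L-H are not bridges since each lies on that cycle.
But removing C–H disconnects C from H; removing F–A disconnects F from A; removing M–B disconnects M from B — these are bridges.
That makes 3 bridges.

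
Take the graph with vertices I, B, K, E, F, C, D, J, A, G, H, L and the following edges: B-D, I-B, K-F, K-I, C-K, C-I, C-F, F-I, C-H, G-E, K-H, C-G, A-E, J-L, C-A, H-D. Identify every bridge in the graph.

The edges on the cycle C-K-F-C are not bridges since each lies on that cycle.
But removing J-L disconnects J from L — this is a bridge.

J-L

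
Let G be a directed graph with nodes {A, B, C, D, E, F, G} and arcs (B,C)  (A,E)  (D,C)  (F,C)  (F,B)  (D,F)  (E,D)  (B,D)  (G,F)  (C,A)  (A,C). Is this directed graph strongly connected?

There is no directed path from C to G, so the graph is not strongly connected.

No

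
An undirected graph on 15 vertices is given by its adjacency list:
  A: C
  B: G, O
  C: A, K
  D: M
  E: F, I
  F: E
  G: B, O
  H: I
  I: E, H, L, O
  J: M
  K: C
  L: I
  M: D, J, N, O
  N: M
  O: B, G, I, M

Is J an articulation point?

No

Deleting J leaves 2 components (was 2), so J is not a cut vertex.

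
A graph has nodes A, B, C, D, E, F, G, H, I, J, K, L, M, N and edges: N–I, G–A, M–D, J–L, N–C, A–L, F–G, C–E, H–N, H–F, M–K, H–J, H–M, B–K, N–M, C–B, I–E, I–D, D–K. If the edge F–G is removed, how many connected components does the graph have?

1

F and G are still connected via F-H-J-L-A-G, so the component count stays at 1.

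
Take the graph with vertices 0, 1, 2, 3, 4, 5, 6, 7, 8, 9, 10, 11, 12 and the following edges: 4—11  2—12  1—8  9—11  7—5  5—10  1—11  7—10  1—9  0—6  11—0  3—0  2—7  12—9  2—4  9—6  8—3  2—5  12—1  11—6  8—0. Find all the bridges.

The edges on the cycle 8-3-0-8 are not bridges since each lies on that cycle.
Every edge lies on some cycle, so there are no bridges.

none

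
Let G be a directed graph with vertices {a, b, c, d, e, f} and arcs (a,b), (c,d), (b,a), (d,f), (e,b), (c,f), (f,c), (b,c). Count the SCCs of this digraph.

{c, d, f} are all mutually reachable — one SCC of size 3.
{a, b} are all mutually reachable — one SCC of size 2.
{e} is an SCC by itself.
That gives 3 strongly connected components.

3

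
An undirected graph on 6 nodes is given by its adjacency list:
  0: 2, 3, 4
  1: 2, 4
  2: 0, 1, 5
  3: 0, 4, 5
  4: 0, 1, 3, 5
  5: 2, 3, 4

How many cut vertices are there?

Removing 2, for instance, still leaves 1 component. No single vertex removal increases the component count — the graph has no articulation points.

0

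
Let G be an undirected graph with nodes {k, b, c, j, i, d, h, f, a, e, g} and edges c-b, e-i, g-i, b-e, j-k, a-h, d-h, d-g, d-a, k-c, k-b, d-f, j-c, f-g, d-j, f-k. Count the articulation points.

1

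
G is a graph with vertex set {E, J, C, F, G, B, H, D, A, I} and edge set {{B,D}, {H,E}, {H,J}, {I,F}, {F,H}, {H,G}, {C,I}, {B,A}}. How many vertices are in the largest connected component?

7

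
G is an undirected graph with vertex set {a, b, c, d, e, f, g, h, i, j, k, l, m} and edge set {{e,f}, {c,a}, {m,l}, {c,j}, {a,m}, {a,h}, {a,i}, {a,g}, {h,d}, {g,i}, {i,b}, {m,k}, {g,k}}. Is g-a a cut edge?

No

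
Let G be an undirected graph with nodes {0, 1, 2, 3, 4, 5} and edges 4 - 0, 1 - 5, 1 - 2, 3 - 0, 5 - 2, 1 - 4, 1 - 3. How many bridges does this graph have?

The edges on the cycle 1-5-2-1 are not bridges since each lies on that cycle.
Every edge lies on some cycle, so there are no bridges.

0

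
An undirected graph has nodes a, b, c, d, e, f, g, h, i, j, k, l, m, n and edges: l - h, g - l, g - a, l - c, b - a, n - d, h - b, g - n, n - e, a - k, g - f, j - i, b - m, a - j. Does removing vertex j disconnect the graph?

Yes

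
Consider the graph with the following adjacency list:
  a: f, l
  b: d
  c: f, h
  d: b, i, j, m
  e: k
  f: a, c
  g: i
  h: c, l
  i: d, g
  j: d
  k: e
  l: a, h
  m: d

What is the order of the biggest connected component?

6

Starting from e we can reach e, k. That is one component of size 2.
Starting from a we can reach a, c, f, h, l. That is one component of size 5.
Starting from b we can reach b, d, g, i, j, m. That is one component of size 6.
The largest has 6 vertices.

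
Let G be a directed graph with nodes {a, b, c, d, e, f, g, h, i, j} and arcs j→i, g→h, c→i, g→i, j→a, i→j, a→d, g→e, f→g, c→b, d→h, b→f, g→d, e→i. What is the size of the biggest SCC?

2

{i, j} are all mutually reachable — one SCC of size 2.
{c} is an SCC by itself.
{b} is an SCC by itself.
{g} is an SCC by itself.
{d} is an SCC by itself.
(and 4 more singleton SCCs)
The largest has 2 vertices.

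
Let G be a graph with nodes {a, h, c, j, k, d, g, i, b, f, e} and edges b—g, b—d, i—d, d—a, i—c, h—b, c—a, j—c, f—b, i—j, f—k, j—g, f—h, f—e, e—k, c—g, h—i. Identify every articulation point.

f

Removing f increases the component count from 1 to 2, so f is a cut vertex.
By contrast removing j leaves 1 component; it is not a cut vertex. No other vertex is a cut vertex either.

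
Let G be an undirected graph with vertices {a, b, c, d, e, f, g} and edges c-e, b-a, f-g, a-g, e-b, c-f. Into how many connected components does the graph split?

d is isolated — a component by itself.
Starting from a we can reach a, b, c, e, f, g. That is one component of size 6.
Total: 2 components.

2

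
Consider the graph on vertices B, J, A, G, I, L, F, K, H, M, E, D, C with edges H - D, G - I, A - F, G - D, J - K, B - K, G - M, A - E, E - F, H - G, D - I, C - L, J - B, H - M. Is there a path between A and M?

The component containing A is {A, E, F}, and M is not in it.

No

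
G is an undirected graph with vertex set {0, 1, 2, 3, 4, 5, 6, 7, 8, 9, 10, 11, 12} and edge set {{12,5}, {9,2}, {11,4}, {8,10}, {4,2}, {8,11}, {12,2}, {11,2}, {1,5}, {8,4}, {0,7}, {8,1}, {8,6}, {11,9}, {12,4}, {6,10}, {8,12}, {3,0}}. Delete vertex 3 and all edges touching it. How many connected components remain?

With 3 gone, the remaining components are: {0, 7}; {1, 2, 4, 5, 6, 8, 9, 10, 11, 12}.
That is 2 components.

2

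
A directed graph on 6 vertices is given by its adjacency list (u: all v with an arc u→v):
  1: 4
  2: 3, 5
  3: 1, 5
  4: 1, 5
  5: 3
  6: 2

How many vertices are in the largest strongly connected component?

4

{1, 3, 4, 5} are all mutually reachable — one SCC of size 4.
{6} is an SCC by itself.
{2} is an SCC by itself.
The largest has 4 vertices.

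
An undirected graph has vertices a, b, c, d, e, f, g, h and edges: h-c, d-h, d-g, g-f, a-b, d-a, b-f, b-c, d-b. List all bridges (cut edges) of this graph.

The edges on the cycle d-h-c-b-a-d are not bridges since each lies on that cycle.
Every edge lies on some cycle, so there are no bridges.

none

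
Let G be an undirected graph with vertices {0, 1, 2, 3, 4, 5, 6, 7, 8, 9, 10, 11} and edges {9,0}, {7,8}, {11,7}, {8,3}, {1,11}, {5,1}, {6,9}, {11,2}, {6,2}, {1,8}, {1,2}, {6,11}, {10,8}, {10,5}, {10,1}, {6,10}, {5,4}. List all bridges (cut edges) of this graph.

The edges on the cycle 1-11-7-8-1 are not bridges since each lies on that cycle.
But removing 9—6 disconnects 9 from 6; removing 5—4 disconnects 5 from 4; removing 8—3 disconnects 8 from 3; removing 9—0 disconnects 9 from 0 — these are bridges.

0-9, 3-8, 4-5, 6-9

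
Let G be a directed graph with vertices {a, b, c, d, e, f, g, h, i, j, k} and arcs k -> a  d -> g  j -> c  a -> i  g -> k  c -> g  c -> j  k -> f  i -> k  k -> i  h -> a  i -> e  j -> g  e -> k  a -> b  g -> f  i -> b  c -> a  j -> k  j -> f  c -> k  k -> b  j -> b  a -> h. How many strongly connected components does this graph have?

{a, e, h, i, k} are all mutually reachable — one SCC of size 5.
{c, j} are all mutually reachable — one SCC of size 2.
{d} is an SCC by itself.
{f} is an SCC by itself.
{g} is an SCC by itself.
(and 1 more singleton SCC)
That gives 6 strongly connected components.

6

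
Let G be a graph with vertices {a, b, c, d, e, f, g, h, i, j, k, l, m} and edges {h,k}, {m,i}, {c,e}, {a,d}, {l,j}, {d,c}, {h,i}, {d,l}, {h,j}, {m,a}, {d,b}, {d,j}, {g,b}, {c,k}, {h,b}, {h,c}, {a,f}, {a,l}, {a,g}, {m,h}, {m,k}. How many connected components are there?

1

Starting from a we can reach a, b, c, d, e, f, g, h, i, j, k, l, m. That is one component of size 13.
Total: 1 component.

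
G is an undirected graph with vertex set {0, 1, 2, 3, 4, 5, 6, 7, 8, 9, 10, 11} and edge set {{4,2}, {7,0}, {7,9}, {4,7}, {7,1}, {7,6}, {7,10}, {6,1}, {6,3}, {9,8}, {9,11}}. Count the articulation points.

4

Removing 4 increases the component count from 2 to 3, so 4 is a cut vertex.
Removing 6 increases the component count from 2 to 3, so 6 is a cut vertex.
Removing 7 increases the component count from 2 to 6, so 7 is a cut vertex.
Likewise 9 is a cut vertex.
By contrast removing 1 leaves 2 components; it is not a cut vertex. No other vertex is a cut vertex either.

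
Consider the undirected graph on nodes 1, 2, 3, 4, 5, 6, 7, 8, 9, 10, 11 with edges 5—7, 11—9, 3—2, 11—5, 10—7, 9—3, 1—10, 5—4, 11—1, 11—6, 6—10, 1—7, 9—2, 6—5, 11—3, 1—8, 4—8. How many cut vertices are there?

Removing 11 increases the component count from 1 to 2, so 11 is a cut vertex.
By contrast removing 3 leaves 1 component; it is not a cut vertex. No other vertex is a cut vertex either.

1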